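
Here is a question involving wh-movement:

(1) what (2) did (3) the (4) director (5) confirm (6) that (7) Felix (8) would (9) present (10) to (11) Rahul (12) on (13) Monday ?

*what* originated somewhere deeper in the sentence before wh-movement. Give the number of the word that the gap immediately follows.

9

Underlying clause: The director did confirm that Felix would present what to Rahul on Monday.
'what' is the direct object of 'present'. It moves to the left edge, and the trace sits right after 'present':
What did the director confirm that Felix would present ___ to Rahul on Monday?
'present' is word 9.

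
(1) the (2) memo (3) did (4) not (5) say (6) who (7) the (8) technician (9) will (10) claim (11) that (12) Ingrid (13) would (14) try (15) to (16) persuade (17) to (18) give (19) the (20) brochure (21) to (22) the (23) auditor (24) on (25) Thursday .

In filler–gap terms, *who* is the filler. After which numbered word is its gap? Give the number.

In situ: The technician will claim that Ingrid would try to persuade who to give the brochure to the auditor on Thursday.
'who' is the direct object of 'persuade'. Fronting leaves a gap immediately after 'persuade':
The memo did not say who the technician will claim that Ingrid would try to persuade ___ to give the brochure to the auditor on Thursday.
'persuade' is word 16.

16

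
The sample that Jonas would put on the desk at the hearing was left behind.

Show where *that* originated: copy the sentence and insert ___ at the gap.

The filler 'that' is interpreted as the direct object of 'put'. The gap is right after 'put'.

The sample that Jonas would put ___ on the desk at the hearing was left behind.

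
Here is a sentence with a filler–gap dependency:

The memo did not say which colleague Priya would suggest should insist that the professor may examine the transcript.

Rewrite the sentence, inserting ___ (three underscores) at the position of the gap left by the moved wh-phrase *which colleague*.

In situ: Priya would suggest which colleague should insist that the professor may examine the transcript.
'which colleague' is the subject of the clause embedded under 'suggest'. The gap is right after 'suggest'.

The memo did not say which colleague Priya would suggest ___ should insist that the professor may examine the transcript.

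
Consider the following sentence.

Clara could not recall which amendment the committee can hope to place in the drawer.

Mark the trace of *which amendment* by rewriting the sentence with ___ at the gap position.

In situ: The committee can hope to place which amendment in the drawer.
'which amendment' functions as the direct object of 'place'. The gap is right after 'place'.

Clara could not recall which amendment the committee can hope to place ___ in the drawer.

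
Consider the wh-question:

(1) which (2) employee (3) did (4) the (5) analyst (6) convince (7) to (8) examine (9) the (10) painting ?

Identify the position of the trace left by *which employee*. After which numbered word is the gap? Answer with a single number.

Underlying clause: The analyst did convince which employee to examine the painting.
'which employee' functions as the direct object of 'convince'. It moves to the left edge, and the trace sits right after 'convince':
Which employee did the analyst convince ___ to examine the painting?
'convince' is word 6.

6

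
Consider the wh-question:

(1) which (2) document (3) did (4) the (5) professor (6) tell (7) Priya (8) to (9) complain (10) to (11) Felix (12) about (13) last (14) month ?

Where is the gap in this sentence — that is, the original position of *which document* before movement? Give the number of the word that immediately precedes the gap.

12

Underlying clause: The professor did tell Priya to complain to Felix about which document last month.
'which document' is the object of the preposition 'about'. It moves to the left edge, and the trace sits right after 'about':
Which document did the professor tell Priya to complain to Felix about ___ last month?
'about' is word 12.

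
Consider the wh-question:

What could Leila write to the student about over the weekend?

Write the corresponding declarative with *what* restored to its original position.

Leila could write to the student about what over the weekend.

The filler 'what' is interpreted as the object of the preposition 'about'. Wh-movement fronts it, leaving a gap right after 'about':
What could Leila write to the student about ___ over the weekend?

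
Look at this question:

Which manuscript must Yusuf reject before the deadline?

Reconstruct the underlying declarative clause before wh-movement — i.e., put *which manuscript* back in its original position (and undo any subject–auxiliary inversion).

Yusuf must reject which manuscript before the deadline.

'which manuscript' functions as the direct object of 'reject'. Wh-movement fronts it, leaving a gap right after 'reject':
Which manuscript must Yusuf reject ___ before the deadline?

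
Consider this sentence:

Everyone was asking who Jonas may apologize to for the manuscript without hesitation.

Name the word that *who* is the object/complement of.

Underlying clause: Jonas may apologize to who for the manuscript without hesitation.
'who' is the object of the preposition 'to'. Wh-movement fronts it, leaving a gap right after 'to':
Everyone was asking who Jonas may apologize to ___ for the manuscript without hesitation.

to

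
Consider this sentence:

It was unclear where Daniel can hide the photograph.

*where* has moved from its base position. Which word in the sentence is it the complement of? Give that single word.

hide

In situ: Daniel can hide the photograph where.
'where' is the locative complement of 'hide'. Fronting leaves a gap immediately after 'photograph':
It was unclear where Daniel can hide the photograph ___.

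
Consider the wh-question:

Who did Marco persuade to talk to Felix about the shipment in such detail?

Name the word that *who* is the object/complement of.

Underlying clause: Marco did persuade who to talk to Felix about the shipment in such detail.
'who' is the direct object of 'persuade'. Fronting leaves a gap immediately after 'persuade':
Who did Marco persuade ___ to talk to Felix about the shipment in such detail?

persuade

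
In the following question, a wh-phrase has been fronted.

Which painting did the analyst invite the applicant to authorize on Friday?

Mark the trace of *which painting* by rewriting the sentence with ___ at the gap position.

Before movement: The analyst did invite the applicant to authorize which painting on Friday.
The filler 'which painting' is interpreted as the direct object of 'authorize'. The gap is right after 'authorize'.

Which painting did the analyst invite the applicant to authorize ___ on Friday?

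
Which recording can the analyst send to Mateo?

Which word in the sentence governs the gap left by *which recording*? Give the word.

Pre-movement form: The analyst can send which recording to Mateo.
'which recording' is the direct object of 'send'. It moves to the left edge, and the trace sits right after 'send':
Which recording can the analyst send ___ to Mateo?

send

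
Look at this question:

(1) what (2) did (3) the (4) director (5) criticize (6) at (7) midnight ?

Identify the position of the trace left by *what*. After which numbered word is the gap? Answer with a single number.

5

Before movement: The director did criticize what at midnight.
'what' is the direct object of 'criticize'. It moves to the left edge, and the trace sits right after 'criticize':
What did the director criticize ___ at midnight?
'criticize' is word 5.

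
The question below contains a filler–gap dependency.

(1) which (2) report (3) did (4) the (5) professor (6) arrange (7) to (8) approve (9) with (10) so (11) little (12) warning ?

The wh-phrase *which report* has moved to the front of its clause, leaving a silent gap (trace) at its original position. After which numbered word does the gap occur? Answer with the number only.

8

Underlying clause: The professor did arrange to approve which report with so little warning.
The filler 'which report' is interpreted as the direct object of 'approve'. Fronting leaves a gap immediately after 'approve':
Which report did the professor arrange to approve ___ with so little warning?
'approve' is word 8.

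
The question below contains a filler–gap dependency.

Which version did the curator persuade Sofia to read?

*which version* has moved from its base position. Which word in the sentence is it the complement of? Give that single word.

Pre-movement form: The curator did persuade Sofia to read which version.
'which version' is the direct object of 'read'. Fronting leaves a gap immediately after 'read':
Which version did the curator persuade Sofia to read ___?

read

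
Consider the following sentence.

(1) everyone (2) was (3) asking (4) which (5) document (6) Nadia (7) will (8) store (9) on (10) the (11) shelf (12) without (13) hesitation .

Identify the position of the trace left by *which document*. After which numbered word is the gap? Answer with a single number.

Pre-movement form: Nadia will store which document on the shelf without hesitation.
'which document' is the direct object of 'store'. Wh-movement fronts it, leaving a gap right after 'store':
Everyone was asking which document Nadia will store ___ on the shelf without hesitation.
'store' is word 8.

8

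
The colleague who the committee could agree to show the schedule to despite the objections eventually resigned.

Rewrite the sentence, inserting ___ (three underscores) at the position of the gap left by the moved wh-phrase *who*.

The colleague who the committee could agree to show the schedule to ___ despite the objections eventually resigned.

'who' functions as the object of the preposition 'to' (recipient of 'show'). The gap is right after 'to'.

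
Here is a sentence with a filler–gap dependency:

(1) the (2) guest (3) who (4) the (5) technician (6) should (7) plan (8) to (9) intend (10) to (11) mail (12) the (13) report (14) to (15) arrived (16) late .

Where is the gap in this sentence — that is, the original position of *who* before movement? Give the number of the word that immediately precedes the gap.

14

'who' is the object of the preposition 'to' (recipient of 'mail'). Fronting leaves a gap immediately after 'to':
The guest who the technician should plan to intend to mail the report to ___ arrived late.
'to' is word 14.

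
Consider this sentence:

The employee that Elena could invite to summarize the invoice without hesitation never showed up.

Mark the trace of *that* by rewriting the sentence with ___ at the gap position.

The employee that Elena could invite ___ to summarize the invoice without hesitation never showed up.

'that' functions as the direct object of 'invite'. The gap is right after 'invite'.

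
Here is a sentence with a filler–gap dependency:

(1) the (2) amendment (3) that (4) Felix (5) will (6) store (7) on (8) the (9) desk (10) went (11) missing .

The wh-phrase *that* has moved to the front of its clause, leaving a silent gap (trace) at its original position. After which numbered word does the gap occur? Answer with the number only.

6

The filler 'that' is interpreted as the direct object of 'store'. Wh-movement fronts it, leaving a gap right after 'store':
The amendment that Felix will store ___ on the desk went missing.
'store' is word 6.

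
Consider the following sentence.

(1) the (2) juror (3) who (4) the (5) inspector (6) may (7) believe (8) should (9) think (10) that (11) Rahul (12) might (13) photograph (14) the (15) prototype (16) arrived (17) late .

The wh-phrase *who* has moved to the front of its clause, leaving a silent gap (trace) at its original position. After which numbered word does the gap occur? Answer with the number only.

The filler 'who' is interpreted as the subject of the clause embedded under 'believe'. Wh-movement fronts it, leaving a gap right after 'believe':
The juror who the inspector may believe ___ should think that Rahul might photograph the prototype arrived late.
'believe' is word 7.

7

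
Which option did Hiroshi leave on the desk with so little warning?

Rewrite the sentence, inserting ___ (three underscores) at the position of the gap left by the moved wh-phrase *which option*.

Which option did Hiroshi leave ___ on the desk with so little warning?

In situ: Hiroshi did leave which option on the desk with so little warning.
The filler 'which option' is interpreted as the direct object of 'leave'. The gap is right after 'leave'.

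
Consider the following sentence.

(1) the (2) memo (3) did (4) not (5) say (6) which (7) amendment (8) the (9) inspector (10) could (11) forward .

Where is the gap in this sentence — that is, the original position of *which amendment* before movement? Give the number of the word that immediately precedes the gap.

Underlying clause: The inspector could forward which amendment.
'which amendment' functions as the direct object of 'forward'. Wh-movement fronts it, leaving a gap right after 'forward':
The memo did not say which amendment the inspector could forward ___.
'forward' is word 11.

11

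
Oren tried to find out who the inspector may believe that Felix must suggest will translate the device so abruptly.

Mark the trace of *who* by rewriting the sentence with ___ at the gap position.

Oren tried to find out who the inspector may believe that Felix must suggest ___ will translate the device so abruptly.

Pre-movement form: The inspector may believe that Felix must suggest who will translate the device so abruptly.
The filler 'who' is interpreted as the subject of the clause embedded under 'suggest'. The gap is right after 'suggest'.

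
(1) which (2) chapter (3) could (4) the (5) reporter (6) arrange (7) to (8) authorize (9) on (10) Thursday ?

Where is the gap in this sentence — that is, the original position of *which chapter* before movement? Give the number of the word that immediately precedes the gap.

8

In situ: The reporter could arrange to authorize which chapter on Thursday.
The filler 'which chapter' is interpreted as the direct object of 'authorize'. Fronting leaves a gap immediately after 'authorize':
Which chapter could the reporter arrange to authorize ___ on Thursday?
'authorize' is word 8.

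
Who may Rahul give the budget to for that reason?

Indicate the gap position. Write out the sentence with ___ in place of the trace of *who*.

Underlying clause: Rahul may give the budget to who for that reason.
'who' functions as the object of the preposition 'to' (recipient of 'give'). The gap is right after 'to'.

Who may Rahul give the budget to ___ for that reason?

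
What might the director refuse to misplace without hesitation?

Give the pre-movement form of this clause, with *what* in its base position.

The director might refuse to misplace what without hesitation.

'what' is the direct object of 'misplace'. It moves to the left edge, and the trace sits right after 'misplace':
What might the director refuse to misplace ___ without hesitation?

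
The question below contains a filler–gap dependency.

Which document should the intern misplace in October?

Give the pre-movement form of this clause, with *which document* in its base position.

'which document' is the direct object of 'misplace'. It moves to the left edge, and the trace sits right after 'misplace':
Which document should the intern misplace ___ in October?

The intern should misplace which document in October.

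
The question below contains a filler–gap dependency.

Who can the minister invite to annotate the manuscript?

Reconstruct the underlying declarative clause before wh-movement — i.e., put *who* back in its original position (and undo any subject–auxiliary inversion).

'who' functions as the direct object of 'invite'. Fronting leaves a gap immediately after 'invite':
Who can the minister invite ___ to annotate the manuscript?

The minister can invite who to annotate the manuscript.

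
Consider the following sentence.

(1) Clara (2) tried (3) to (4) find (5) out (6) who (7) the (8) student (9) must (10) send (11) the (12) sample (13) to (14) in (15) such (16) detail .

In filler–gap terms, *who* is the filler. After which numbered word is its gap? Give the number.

13

Pre-movement form: The student must send the sample to who in such detail.
'who' is the object of the preposition 'to' (recipient of 'send'). Wh-movement fronts it, leaving a gap right after 'to':
Clara tried to find out who the student must send the sample to ___ in such detail.
'to' is word 13.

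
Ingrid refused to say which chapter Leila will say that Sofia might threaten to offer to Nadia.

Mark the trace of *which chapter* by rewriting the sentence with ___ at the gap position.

In situ: Leila will say that Sofia might threaten to offer which chapter to Nadia.
The filler 'which chapter' is interpreted as the direct object of 'offer'. The gap is right after 'offer'.

Ingrid refused to say which chapter Leila will say that Sofia might threaten to offer ___ to Nadia.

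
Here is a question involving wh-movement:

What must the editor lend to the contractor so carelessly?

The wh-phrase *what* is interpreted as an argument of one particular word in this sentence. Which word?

Pre-movement form: The editor must lend what to the contractor so carelessly.
The filler 'what' is interpreted as the direct object of 'lend'. Wh-movement fronts it, leaving a gap right after 'lend':
What must the editor lend ___ to the contractor so carelessly?

lend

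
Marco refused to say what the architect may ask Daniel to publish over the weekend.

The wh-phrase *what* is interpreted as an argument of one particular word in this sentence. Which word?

Underlying clause: The architect may ask Daniel to publish what over the weekend.
'what' is the direct object of 'publish'. Wh-movement fronts it, leaving a gap right after 'publish':
Marco refused to say what the architect may ask Daniel to publish ___ over the weekend.

publish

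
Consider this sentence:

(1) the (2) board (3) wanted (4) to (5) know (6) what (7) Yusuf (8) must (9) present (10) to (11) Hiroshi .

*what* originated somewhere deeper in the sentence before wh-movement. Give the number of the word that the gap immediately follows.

9

Before movement: Yusuf must present what to Hiroshi.
The filler 'what' is interpreted as the direct object of 'present'. It moves to the left edge, and the trace sits right after 'present':
The board wanted to know what Yusuf must present ___ to Hiroshi.
'present' is word 9.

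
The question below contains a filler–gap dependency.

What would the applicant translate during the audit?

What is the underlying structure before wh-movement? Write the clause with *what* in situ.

The applicant would translate what during the audit.

'what' is the direct object of 'translate'. Wh-movement fronts it, leaving a gap right after 'translate':
What would the applicant translate ___ during the audit?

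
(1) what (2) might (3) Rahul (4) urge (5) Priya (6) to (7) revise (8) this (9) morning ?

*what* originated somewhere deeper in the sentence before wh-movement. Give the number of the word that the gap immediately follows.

In situ: Rahul might urge Priya to revise what this morning.
'what' functions as the direct object of 'revise'. Wh-movement fronts it, leaving a gap right after 'revise':
What might Rahul urge Priya to revise ___ this morning?
'revise' is word 7.

7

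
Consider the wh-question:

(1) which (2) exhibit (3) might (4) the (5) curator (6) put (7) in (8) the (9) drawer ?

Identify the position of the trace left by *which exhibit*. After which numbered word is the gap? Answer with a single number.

Before movement: The curator might put which exhibit in the drawer.
'which exhibit' is the direct object of 'put'. It moves to the left edge, and the trace sits right after 'put':
Which exhibit might the curator put ___ in the drawer?
'put' is word 6.

6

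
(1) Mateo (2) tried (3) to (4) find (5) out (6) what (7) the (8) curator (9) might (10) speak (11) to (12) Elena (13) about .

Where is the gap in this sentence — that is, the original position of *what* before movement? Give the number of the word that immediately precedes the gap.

13

Before movement: The curator might speak to Elena about what.
'what' functions as the object of the preposition 'about'. Wh-movement fronts it, leaving a gap right after 'about':
Mateo tried to find out what the curator might speak to Elena about ___.
'about' is word 13.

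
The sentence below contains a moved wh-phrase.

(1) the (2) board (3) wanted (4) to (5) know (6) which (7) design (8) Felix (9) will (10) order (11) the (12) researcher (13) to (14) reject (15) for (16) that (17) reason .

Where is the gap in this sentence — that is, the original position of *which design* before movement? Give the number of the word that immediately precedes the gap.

Underlying clause: Felix will order the researcher to reject which design for that reason.
The filler 'which design' is interpreted as the direct object of 'reject'. Fronting leaves a gap immediately after 'reject':
The board wanted to know which design Felix will order the researcher to reject ___ for that reason.
'reject' is word 14.

14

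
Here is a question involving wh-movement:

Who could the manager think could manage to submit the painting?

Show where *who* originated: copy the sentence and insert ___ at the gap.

Pre-movement form: The manager could think who could manage to submit the painting.
The filler 'who' is interpreted as the subject of the clause embedded under 'think'. The gap is right after 'think'.

Who could the manager think ___ could manage to submit the painting?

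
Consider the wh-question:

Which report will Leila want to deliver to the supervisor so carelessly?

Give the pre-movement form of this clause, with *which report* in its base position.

'which report' is the direct object of 'deliver'. Wh-movement fronts it, leaving a gap right after 'deliver':
Which report will Leila want to deliver ___ to the supervisor so carelessly?

Leila will want to deliver which report to the supervisor so carelessly.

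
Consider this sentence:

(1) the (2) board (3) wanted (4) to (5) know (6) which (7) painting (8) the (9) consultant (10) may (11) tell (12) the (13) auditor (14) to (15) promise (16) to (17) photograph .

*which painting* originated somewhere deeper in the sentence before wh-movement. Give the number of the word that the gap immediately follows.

Pre-movement form: The consultant may tell the auditor to promise to photograph which painting.
'which painting' functions as the direct object of 'photograph'. Fronting leaves a gap immediately after 'photograph':
The board wanted to know which painting the consultant may tell the auditor to promise to photograph ___.
'photograph' is word 17.

17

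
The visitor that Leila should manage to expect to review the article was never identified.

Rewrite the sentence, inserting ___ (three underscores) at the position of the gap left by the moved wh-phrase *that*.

The filler 'that' is interpreted as the direct object of 'expect'. The gap is right after 'expect'.

The visitor that Leila should manage to expect ___ to review the article was never identified.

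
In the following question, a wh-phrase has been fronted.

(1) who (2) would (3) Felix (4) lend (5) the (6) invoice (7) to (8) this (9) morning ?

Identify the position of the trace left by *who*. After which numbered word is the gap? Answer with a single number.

Underlying clause: Felix would lend the invoice to who this morning.
The filler 'who' is interpreted as the object of the preposition 'to' (recipient of 'lend'). It moves to the left edge, and the trace sits right after 'to':
Who would Felix lend the invoice to ___ this morning?
'to' is word 7.

7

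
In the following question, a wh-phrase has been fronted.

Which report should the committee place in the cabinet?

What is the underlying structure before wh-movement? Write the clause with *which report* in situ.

The committee should place which report in the cabinet.

'which report' is the direct object of 'place'. Fronting leaves a gap immediately after 'place':
Which report should the committee place ___ in the cabinet?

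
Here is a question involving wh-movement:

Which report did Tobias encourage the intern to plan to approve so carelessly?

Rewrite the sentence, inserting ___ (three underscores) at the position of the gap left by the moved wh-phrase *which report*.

Which report did Tobias encourage the intern to plan to approve ___ so carelessly?

Pre-movement form: Tobias did encourage the intern to plan to approve which report so carelessly.
'which report' is the direct object of 'approve'. The gap is right after 'approve'.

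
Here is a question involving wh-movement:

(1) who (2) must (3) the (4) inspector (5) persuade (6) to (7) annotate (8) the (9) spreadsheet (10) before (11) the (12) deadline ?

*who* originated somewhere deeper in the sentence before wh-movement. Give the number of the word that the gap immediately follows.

Pre-movement form: The inspector must persuade who to annotate the spreadsheet before the deadline.
'who' functions as the direct object of 'persuade'. It moves to the left edge, and the trace sits right after 'persuade':
Who must the inspector persuade ___ to annotate the spreadsheet before the deadline?
'persuade' is word 5.

5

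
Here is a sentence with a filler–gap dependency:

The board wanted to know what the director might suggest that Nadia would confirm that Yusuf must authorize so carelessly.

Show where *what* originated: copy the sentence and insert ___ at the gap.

The board wanted to know what the director might suggest that Nadia would confirm that Yusuf must authorize ___ so carelessly.

In situ: The director might suggest that Nadia would confirm that Yusuf must authorize what so carelessly.
'what' is the direct object of 'authorize'. The gap is right after 'authorize'.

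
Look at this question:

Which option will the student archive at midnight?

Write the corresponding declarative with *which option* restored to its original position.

The student will archive which option at midnight.

The filler 'which option' is interpreted as the direct object of 'archive'. Fronting leaves a gap immediately after 'archive':
Which option will the student archive ___ at midnight?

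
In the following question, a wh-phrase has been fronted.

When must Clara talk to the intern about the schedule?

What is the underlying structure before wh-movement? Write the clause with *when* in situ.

'when' functions as the temporal adjunct. Wh-movement fronts it, leaving a gap right after 'schedule':
When must Clara talk to the intern about the schedule ___?

Clara must talk to the intern about the schedule when.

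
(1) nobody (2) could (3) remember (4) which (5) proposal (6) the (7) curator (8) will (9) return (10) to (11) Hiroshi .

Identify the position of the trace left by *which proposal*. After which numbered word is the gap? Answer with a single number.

9

Before movement: The curator will return which proposal to Hiroshi.
'which proposal' functions as the direct object of 'return'. Wh-movement fronts it, leaving a gap right after 'return':
Nobody could remember which proposal the curator will return ___ to Hiroshi.
'return' is word 9.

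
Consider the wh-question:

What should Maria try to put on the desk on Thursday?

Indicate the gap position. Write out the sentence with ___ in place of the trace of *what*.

Before movement: Maria should try to put what on the desk on Thursday.
'what' functions as the direct object of 'put'. The gap is right after 'put'.

What should Maria try to put ___ on the desk on Thursday?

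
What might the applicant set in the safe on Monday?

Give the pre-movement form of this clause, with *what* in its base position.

'what' is the direct object of 'set'. Wh-movement fronts it, leaving a gap right after 'set':
What might the applicant set ___ in the safe on Monday?

The applicant might set what in the safe on Monday.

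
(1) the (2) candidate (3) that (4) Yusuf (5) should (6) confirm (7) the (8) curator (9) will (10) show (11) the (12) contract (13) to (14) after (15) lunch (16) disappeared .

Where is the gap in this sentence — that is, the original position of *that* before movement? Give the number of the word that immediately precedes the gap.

'that' functions as the object of the preposition 'to' (recipient of 'show'). Wh-movement fronts it, leaving a gap right after 'to':
The candidate that Yusuf should confirm the curator will show the contract to ___ after lunch disappeared.
'to' is word 13.

13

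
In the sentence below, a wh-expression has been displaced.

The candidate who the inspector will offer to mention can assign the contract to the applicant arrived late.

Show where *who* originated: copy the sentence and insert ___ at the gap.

'who' is the subject of the clause embedded under 'mention'. The gap is right after 'mention'.

The candidate who the inspector will offer to mention ___ can assign the contract to the applicant arrived late.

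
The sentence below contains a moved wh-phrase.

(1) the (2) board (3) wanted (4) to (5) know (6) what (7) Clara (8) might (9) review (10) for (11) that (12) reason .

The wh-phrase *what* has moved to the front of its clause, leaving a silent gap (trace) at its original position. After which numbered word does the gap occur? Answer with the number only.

In situ: Clara might review what for that reason.
'what' is the direct object of 'review'. Wh-movement fronts it, leaving a gap right after 'review':
The board wanted to know what Clara might review ___ for that reason.
'review' is word 9.

9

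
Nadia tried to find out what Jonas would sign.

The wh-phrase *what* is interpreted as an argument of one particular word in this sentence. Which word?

Before movement: Jonas would sign what.
'what' functions as the direct object of 'sign'. Fronting leaves a gap immediately after 'sign':
Nadia tried to find out what Jonas would sign ___.

sign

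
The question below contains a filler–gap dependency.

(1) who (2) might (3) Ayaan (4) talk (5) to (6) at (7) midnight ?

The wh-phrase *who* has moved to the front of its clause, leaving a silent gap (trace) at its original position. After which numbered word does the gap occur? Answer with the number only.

Before movement: Ayaan might talk to who at midnight.
'who' is the object of the preposition 'to'. It moves to the left edge, and the trace sits right after 'to':
Who might Ayaan talk to ___ at midnight?
'to' is word 5.

5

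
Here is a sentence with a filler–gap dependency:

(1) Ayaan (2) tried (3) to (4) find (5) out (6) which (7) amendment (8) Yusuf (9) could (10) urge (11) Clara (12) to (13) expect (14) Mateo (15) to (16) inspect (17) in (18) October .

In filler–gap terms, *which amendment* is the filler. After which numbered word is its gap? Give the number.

In situ: Yusuf could urge Clara to expect Mateo to inspect which amendment in October.
'which amendment' is the direct object of 'inspect'. Wh-movement fronts it, leaving a gap right after 'inspect':
Ayaan tried to find out which amendment Yusuf could urge Clara to expect Mateo to inspect ___ in October.
'inspect' is word 16.

16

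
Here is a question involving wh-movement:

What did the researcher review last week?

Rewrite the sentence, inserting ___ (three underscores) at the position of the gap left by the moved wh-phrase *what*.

Underlying clause: The researcher did review what last week.
'what' functions as the direct object of 'review'. The gap is right after 'review'.

What did the researcher review ___ last week?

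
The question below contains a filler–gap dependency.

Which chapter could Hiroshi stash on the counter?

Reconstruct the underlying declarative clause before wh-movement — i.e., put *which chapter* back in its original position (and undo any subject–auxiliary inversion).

Hiroshi could stash which chapter on the counter.

The filler 'which chapter' is interpreted as the direct object of 'stash'. Wh-movement fronts it, leaving a gap right after 'stash':
Which chapter could Hiroshi stash ___ on the counter?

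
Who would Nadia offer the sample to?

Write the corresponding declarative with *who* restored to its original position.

Nadia would offer the sample to who.

'who' functions as the object of the preposition 'to' (recipient of 'offer'). Fronting leaves a gap immediately after 'to':
Who would Nadia offer the sample to ___?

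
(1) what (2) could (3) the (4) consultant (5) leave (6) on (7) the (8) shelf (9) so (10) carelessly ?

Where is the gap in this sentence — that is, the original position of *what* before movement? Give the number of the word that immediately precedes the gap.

Before movement: The consultant could leave what on the shelf so carelessly.
'what' is the direct object of 'leave'. Wh-movement fronts it, leaving a gap right after 'leave':
What could the consultant leave ___ on the shelf so carelessly?
'leave' is word 5.

5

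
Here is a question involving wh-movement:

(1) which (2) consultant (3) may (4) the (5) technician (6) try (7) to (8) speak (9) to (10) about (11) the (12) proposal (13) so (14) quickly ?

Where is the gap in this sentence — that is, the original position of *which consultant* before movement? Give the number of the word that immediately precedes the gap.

Pre-movement form: The technician may try to speak to which consultant about the proposal so quickly.
'which consultant' is the object of the preposition 'to'. Wh-movement fronts it, leaving a gap right after 'to':
Which consultant may the technician try to speak to ___ about the proposal so quickly?
'to' is word 9.

9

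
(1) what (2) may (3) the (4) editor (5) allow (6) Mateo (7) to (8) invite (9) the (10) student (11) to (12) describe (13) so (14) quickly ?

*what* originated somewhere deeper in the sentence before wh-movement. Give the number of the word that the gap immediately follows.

Before movement: The editor may allow Mateo to invite the student to describe what so quickly.
'what' is the direct object of 'describe'. Fronting leaves a gap immediately after 'describe':
What may the editor allow Mateo to invite the student to describe ___ so quickly?
'describe' is word 12.

12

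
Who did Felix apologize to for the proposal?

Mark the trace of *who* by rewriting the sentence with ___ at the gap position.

Who did Felix apologize to ___ for the proposal?

Before movement: Felix did apologize to who for the proposal.
The filler 'who' is interpreted as the object of the preposition 'to'. The gap is right after 'to'.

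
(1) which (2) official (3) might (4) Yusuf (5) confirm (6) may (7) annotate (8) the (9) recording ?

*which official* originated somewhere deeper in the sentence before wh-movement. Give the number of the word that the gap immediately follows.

Underlying clause: Yusuf might confirm which official may annotate the recording.
The filler 'which official' is interpreted as the subject of the clause embedded under 'confirm'. It moves to the left edge, and the trace sits right after 'confirm':
Which official might Yusuf confirm ___ may annotate the recording?
'confirm' is word 5.

5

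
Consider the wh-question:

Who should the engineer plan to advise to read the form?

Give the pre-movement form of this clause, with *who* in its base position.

The filler 'who' is interpreted as the direct object of 'advise'. Fronting leaves a gap immediately after 'advise':
Who should the engineer plan to advise ___ to read the form?

The engineer should plan to advise who to read the form.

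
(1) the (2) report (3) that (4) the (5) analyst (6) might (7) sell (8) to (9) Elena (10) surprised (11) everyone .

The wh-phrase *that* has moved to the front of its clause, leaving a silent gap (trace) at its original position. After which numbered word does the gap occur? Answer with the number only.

'that' is the direct object of 'sell'. It moves to the left edge, and the trace sits right after 'sell':
The report that the analyst might sell ___ to Elena surprised everyone.
'sell' is word 7.

7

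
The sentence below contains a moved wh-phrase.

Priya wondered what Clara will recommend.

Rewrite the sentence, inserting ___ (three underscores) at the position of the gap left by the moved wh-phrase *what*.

Priya wondered what Clara will recommend ___.

Pre-movement form: Clara will recommend what.
The filler 'what' is interpreted as the direct object of 'recommend'. The gap is right after 'recommend'.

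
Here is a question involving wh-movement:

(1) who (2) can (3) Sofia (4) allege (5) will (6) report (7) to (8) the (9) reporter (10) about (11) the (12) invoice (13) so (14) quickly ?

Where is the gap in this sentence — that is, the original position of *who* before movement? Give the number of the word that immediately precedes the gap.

In situ: Sofia can allege who will report to the reporter about the invoice so quickly.
'who' functions as the subject of the clause embedded under 'allege'. Wh-movement fronts it, leaving a gap right after 'allege':
Who can Sofia allege ___ will report to the reporter about the invoice so quickly?
'allege' is word 4.

4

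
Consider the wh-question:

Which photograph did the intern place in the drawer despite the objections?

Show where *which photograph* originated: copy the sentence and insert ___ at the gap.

Which photograph did the intern place ___ in the drawer despite the objections?

Underlying clause: The intern did place which photograph in the drawer despite the objections.
The filler 'which photograph' is interpreted as the direct object of 'place'. The gap is right after 'place'.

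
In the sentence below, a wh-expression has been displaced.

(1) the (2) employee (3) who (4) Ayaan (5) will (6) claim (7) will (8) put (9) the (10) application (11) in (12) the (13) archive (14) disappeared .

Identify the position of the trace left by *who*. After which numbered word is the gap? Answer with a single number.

'who' functions as the subject of the clause embedded under 'claim'. Fronting leaves a gap immediately after 'claim':
The employee who Ayaan will claim ___ will put the application in the archive disappeared.
'claim' is word 6.

6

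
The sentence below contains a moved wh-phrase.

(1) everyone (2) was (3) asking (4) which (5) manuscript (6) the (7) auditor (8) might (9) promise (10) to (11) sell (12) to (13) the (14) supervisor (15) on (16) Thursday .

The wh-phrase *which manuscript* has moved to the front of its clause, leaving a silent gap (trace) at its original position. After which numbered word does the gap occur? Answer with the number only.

11

Pre-movement form: The auditor might promise to sell which manuscript to the supervisor on Thursday.
The filler 'which manuscript' is interpreted as the direct object of 'sell'. Fronting leaves a gap immediately after 'sell':
Everyone was asking which manuscript the auditor might promise to sell ___ to the supervisor on Thursday.
'sell' is word 11.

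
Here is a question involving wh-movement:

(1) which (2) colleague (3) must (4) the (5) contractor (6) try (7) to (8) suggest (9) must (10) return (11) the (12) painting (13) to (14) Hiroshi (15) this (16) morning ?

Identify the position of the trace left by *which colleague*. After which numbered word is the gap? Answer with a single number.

Underlying clause: The contractor must try to suggest which colleague must return the painting to Hiroshi this morning.
'which colleague' is the subject of the clause embedded under 'suggest'. Fronting leaves a gap immediately after 'suggest':
Which colleague must the contractor try to suggest ___ must return the painting to Hiroshi this morning?
'suggest' is word 8.

8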